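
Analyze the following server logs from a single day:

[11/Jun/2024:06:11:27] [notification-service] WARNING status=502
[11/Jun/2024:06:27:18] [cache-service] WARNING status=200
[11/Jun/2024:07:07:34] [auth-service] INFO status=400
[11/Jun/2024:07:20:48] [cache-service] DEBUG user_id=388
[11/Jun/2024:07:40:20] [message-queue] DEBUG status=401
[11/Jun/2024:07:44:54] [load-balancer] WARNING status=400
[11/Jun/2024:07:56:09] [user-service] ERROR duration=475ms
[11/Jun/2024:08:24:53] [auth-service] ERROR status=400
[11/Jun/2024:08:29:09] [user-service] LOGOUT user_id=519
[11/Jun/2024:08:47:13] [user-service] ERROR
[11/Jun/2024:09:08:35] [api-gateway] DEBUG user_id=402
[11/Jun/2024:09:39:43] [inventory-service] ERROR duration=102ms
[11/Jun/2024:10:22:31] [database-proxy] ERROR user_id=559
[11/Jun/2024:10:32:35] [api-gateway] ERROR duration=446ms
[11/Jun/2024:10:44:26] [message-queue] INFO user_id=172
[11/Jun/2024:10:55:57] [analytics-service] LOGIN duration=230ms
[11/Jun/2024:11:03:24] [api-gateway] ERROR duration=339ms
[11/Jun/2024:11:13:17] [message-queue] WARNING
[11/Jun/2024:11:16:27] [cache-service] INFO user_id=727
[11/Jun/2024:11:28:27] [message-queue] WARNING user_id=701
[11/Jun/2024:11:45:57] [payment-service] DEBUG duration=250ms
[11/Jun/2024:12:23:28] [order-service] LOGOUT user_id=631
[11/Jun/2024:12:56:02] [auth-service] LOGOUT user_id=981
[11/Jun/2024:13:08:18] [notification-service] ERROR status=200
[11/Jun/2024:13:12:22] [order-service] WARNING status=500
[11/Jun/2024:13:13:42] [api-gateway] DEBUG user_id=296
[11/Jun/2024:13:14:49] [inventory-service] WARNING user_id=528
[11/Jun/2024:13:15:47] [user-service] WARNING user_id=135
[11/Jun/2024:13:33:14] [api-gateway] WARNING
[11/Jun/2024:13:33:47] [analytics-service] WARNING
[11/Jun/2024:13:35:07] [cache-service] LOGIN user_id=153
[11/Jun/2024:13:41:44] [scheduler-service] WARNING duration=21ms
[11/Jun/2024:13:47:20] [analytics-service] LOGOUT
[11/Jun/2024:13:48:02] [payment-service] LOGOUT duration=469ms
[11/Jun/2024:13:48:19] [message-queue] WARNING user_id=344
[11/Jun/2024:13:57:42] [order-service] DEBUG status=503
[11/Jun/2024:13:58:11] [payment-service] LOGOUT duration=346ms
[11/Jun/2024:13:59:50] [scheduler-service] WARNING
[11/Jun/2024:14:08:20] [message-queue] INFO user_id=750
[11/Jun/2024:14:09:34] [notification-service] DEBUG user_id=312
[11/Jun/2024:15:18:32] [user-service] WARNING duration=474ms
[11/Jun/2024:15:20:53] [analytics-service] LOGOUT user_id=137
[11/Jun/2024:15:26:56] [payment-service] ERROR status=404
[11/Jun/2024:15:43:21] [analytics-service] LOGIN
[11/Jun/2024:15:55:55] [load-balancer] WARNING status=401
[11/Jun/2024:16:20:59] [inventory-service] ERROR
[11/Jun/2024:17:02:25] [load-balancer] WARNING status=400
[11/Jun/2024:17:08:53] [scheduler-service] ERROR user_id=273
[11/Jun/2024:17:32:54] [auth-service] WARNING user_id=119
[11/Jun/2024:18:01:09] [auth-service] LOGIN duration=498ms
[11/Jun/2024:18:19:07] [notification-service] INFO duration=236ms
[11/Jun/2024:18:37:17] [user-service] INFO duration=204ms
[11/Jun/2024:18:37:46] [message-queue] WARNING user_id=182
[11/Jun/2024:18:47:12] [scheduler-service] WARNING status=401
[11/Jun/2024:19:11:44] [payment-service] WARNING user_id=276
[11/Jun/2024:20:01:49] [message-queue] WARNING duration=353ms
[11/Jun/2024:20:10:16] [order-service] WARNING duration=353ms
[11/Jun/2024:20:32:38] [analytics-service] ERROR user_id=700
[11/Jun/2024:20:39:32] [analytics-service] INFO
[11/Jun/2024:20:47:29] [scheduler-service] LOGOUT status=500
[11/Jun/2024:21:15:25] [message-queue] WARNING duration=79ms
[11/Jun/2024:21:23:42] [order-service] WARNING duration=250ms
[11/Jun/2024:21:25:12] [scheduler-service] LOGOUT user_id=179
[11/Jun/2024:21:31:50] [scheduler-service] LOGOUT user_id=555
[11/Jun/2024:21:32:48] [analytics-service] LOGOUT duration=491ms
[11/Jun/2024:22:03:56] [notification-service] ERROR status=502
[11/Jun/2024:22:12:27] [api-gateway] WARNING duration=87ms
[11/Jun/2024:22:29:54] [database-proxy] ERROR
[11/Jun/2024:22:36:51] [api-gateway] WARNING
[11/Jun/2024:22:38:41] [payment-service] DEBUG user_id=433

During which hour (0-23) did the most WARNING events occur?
13

To find the peak hour:

1. Group all WARNING events by hour
2. Count events in each hour
3. Find hour with maximum count
4. Peak hour: 13 (with 8 events)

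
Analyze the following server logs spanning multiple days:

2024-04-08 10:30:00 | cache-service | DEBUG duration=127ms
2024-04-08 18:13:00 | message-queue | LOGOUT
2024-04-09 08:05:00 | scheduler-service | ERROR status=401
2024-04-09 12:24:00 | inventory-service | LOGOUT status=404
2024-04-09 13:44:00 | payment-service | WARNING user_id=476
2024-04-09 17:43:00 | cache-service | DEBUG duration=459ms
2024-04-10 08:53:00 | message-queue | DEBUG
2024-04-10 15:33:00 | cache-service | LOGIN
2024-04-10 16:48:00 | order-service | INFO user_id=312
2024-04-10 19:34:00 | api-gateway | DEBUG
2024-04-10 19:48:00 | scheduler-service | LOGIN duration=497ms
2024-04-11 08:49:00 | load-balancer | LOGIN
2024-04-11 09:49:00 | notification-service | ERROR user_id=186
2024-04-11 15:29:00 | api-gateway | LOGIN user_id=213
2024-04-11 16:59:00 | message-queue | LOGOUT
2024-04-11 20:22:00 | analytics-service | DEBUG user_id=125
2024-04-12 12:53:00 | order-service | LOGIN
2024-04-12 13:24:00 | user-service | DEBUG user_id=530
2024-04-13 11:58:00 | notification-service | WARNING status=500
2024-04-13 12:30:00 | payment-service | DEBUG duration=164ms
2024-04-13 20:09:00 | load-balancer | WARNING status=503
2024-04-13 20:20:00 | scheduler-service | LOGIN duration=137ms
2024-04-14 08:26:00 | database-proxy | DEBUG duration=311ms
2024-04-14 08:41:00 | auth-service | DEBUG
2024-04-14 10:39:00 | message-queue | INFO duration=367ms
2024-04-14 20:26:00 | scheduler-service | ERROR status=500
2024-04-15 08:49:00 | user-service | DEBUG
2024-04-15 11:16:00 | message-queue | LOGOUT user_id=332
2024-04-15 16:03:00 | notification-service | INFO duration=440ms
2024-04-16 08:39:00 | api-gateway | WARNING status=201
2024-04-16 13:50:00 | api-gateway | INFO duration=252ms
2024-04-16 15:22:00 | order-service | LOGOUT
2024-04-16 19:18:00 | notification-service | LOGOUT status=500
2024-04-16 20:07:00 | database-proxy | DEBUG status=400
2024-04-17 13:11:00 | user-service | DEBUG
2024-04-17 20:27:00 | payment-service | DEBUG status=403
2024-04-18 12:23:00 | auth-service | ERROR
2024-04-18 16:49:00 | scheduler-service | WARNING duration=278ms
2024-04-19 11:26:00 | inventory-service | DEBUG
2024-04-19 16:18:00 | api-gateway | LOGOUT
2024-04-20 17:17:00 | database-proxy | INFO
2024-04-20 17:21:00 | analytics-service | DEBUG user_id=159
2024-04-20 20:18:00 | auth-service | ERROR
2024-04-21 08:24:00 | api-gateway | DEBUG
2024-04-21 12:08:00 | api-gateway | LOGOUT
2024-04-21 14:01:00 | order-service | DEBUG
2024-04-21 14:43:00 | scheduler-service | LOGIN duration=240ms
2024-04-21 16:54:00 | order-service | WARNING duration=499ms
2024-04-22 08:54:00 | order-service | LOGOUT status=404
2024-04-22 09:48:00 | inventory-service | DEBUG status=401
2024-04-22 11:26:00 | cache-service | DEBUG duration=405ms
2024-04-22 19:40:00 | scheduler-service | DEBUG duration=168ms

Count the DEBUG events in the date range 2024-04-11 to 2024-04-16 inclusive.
7

To filter by date range:

1. Date range: 2024-04-11 through 2024-04-16, both dates inclusive
2. Filter for DEBUG events whose date falls in this range
3. Count matching events: 7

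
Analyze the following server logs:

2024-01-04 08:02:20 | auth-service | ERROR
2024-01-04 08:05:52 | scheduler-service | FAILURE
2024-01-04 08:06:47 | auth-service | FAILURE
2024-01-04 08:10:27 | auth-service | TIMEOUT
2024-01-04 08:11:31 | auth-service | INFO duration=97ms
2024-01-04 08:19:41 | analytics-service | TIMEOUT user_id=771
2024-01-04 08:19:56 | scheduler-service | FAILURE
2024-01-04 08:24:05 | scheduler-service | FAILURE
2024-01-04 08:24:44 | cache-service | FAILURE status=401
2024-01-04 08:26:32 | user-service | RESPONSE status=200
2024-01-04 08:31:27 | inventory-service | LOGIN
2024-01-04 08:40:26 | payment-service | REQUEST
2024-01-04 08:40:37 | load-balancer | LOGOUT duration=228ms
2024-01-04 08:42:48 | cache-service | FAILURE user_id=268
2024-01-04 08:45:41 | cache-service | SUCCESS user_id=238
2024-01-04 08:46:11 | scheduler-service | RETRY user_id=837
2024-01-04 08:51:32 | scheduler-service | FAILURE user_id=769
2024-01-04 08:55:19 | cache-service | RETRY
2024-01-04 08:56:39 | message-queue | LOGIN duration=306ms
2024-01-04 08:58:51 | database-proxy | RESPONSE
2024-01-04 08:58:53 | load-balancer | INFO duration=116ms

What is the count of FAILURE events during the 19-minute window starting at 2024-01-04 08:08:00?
3

To count events in the time window:

1. Window boundaries: 2024-01-04 08:08:00 to 2024-01-04 08:27:00
2. Filter for FAILURE events within this window
3. Count matching events: 3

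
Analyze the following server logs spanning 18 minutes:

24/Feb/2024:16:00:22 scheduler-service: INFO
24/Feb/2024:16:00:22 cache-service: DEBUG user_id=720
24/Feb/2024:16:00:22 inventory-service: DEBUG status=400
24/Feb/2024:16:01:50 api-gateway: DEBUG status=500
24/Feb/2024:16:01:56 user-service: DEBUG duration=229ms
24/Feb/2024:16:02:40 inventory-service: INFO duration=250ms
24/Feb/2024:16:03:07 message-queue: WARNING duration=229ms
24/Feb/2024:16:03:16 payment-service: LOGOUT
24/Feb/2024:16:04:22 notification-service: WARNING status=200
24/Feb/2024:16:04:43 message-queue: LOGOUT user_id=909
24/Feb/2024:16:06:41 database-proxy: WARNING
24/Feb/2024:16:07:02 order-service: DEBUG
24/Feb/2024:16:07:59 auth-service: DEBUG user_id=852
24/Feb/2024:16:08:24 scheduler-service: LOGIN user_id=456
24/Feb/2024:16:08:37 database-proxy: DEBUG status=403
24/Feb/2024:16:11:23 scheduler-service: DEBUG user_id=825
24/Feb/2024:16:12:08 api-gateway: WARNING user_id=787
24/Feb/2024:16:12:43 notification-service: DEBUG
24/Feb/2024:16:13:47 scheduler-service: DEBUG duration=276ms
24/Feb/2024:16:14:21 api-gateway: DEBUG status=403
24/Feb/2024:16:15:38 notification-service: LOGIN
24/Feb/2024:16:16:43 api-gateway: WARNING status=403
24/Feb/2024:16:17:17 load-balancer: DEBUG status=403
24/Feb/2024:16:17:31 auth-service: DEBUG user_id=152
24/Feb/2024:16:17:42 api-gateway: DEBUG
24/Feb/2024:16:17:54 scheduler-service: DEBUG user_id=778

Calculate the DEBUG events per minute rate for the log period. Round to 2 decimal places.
0.83

To calculate the rate:

1. Count total DEBUG events: 15
2. Total time period: 18 minutes
3. Rate = 15 / 18 = 0.83 events per minute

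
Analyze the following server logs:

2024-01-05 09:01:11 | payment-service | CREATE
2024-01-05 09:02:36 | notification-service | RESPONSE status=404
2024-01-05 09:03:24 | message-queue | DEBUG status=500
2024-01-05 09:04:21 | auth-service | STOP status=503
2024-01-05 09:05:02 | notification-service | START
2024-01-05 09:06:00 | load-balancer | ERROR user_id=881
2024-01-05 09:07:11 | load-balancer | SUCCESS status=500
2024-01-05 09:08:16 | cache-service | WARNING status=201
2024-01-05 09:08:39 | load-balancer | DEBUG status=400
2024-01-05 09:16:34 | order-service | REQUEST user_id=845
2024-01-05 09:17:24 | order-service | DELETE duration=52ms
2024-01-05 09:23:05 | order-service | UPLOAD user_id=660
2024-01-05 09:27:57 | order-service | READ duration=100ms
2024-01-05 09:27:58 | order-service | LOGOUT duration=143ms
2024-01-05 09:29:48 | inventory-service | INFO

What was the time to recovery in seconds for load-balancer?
71

To calculate recovery time:

1. Find ERROR event for load-balancer: 2024-01-05 09:06:00
2. Find next SUCCESS event for load-balancer: 2024-01-05 09:07:11
3. Recovery time: 2024-01-05 09:07:11 - 2024-01-05 09:06:00 = 71 seconds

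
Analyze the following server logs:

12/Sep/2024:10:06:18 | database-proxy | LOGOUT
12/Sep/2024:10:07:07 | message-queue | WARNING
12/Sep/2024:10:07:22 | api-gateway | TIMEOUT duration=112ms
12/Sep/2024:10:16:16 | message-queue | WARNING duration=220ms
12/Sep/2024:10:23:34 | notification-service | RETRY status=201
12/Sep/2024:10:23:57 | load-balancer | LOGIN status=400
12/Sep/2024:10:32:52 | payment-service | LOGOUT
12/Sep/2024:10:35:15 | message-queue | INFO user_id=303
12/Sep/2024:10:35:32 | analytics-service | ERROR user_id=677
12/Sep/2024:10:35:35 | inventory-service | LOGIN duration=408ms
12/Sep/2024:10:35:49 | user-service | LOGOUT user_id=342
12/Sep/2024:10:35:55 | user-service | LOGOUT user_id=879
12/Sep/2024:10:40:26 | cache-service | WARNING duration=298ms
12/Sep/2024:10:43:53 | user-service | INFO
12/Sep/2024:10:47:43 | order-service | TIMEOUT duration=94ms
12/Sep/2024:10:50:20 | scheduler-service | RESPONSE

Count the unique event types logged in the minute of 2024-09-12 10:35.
4

To count unique event types:

1. Filter events in the minute starting at 2024-09-12 10:35
2. Extract event types from matching entries
3. Count unique types: 4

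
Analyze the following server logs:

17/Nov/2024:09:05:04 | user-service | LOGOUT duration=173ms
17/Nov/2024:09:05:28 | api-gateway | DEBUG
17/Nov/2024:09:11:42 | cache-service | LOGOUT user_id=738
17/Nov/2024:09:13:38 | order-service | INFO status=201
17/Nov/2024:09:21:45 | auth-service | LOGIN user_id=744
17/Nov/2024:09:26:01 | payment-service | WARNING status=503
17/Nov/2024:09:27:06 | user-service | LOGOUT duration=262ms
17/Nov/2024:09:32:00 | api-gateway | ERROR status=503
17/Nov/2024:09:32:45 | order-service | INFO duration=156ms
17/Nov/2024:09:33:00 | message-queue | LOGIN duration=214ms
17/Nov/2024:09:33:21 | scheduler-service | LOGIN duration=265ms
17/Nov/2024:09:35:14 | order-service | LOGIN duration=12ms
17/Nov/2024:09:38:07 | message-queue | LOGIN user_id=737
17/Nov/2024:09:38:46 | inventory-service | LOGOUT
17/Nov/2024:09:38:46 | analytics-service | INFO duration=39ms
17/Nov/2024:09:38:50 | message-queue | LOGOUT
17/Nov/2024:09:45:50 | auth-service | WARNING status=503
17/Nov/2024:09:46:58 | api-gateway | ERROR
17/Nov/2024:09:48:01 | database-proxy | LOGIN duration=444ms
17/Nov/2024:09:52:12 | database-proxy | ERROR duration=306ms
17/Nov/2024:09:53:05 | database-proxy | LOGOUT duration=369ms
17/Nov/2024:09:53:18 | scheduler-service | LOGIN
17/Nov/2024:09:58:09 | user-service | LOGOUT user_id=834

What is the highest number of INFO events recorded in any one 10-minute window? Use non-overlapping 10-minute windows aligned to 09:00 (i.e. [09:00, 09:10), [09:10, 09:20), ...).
2

To find the burst window:

1. Divide the log period into non-overlapping 10-minute windows starting at 09:00
2. Count INFO events in each window
3. Find the window with maximum count
4. Maximum events in a window: 2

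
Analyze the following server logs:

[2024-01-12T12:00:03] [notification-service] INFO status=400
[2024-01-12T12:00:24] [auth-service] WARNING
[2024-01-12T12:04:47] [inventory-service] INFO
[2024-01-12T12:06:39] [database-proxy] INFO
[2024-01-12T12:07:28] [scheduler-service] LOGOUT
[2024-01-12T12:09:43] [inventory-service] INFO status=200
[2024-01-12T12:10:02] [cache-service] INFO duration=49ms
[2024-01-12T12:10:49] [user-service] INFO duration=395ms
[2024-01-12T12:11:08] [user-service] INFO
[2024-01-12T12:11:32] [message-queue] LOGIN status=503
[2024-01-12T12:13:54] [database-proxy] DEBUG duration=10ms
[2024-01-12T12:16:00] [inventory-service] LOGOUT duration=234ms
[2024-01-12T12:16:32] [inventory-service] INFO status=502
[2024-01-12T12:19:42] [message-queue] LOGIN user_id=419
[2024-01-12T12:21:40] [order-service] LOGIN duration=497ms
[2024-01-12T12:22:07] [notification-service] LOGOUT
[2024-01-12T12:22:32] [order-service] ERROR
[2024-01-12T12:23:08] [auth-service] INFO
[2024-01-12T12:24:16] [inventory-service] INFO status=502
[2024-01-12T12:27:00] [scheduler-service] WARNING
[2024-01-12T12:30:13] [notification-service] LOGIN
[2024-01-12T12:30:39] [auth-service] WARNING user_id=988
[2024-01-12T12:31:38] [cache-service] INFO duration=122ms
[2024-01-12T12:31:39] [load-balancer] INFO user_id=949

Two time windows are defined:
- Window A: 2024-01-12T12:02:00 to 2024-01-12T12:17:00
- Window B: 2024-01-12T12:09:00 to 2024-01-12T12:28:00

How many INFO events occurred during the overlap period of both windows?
5

To find overlap events:

1. Window A: 2024-01-12T12:02:00 to 2024-01-12T12:17:00
2. Window B: 2024-01-12T12:09:00 to 2024-01-12T12:28:00
3. Overlap period: 2024-01-12T12:09:00 to 2024-01-12T12:17:00
4. Count INFO events in overlap: 5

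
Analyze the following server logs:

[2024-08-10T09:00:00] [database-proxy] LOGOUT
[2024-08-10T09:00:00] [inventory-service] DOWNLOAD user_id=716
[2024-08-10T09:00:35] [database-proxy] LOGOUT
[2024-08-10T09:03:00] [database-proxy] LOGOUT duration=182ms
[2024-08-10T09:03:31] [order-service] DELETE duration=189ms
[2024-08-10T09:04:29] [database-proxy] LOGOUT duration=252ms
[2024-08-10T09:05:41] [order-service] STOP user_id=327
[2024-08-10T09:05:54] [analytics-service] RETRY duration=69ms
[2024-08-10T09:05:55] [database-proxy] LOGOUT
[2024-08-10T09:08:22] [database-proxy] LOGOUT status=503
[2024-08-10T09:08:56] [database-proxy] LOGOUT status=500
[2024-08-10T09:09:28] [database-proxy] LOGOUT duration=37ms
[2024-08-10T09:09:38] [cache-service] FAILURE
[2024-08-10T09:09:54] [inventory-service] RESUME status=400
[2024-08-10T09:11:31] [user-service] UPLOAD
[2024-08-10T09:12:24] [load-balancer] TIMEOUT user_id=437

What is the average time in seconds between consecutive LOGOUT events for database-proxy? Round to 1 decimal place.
81.1

To calculate average interval:

1. Find all LOGOUT events for database-proxy in order
2. Calculate time gaps between consecutive events
3. Compute mean of gaps: 568 / 7 = 81.1 seconds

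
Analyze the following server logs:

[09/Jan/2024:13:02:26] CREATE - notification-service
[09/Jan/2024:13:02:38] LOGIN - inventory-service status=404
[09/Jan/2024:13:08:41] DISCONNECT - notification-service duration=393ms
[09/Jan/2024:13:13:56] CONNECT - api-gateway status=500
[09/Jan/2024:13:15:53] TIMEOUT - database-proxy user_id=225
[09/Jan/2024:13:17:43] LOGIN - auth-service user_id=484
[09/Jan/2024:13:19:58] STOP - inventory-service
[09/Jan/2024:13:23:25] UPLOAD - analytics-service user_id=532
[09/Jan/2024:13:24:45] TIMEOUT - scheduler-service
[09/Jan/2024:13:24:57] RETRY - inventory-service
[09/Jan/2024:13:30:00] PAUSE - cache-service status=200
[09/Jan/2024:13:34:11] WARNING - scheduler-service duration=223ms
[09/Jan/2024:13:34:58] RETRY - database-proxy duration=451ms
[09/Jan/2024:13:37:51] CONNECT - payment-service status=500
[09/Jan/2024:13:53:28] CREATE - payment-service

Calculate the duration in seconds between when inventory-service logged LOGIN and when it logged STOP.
1040

To find the time between events:

1. Locate the first LOGIN event for inventory-service: 09/Jan/2024:13:02:38
2. Locate the first STOP event for inventory-service: 09/Jan/2024:13:19:58
3. Calculate the difference: 09/Jan/2024:13:19:58 - 09/Jan/2024:13:02:38 = 1040 seconds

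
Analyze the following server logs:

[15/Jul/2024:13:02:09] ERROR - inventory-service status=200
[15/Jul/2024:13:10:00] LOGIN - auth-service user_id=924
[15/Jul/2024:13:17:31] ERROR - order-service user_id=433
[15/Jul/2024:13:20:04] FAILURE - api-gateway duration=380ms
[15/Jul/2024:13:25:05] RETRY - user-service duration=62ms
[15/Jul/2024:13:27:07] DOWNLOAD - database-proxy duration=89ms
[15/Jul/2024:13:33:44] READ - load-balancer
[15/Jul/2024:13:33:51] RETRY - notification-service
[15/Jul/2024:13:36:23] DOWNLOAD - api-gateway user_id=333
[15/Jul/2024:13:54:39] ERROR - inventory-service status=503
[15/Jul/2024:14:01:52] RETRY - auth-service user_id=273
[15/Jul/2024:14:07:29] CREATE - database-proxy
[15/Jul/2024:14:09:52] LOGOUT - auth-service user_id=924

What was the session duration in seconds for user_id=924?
3592

To calculate session duration:

1. Find LOGIN event for user_id=924: 15/Jul/2024:13:10:00
2. Find LOGOUT event for user_id=924: 15/Jul/2024:14:09:52
3. Session duration: 15/Jul/2024:14:09:52 - 15/Jul/2024:13:10:00 = 3592 seconds (59 minutes)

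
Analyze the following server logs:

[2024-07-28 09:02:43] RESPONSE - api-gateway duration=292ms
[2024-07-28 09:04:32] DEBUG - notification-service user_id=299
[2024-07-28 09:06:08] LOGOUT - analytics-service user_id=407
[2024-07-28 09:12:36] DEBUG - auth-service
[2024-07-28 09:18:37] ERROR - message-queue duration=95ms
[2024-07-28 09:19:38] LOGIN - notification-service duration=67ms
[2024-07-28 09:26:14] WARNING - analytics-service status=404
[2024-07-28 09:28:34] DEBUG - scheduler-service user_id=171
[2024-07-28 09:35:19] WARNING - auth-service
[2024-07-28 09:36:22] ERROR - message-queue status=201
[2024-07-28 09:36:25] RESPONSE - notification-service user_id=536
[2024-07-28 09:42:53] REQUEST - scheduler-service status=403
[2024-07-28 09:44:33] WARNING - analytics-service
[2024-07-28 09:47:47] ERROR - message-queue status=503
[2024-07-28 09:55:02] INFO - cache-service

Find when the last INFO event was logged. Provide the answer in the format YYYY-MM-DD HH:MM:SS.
2024-07-28 09:55:02

To find the last event:

1. Filter for all INFO events
2. Sort by timestamp
3. Select the last one
4. Timestamp: 2024-07-28 09:55:02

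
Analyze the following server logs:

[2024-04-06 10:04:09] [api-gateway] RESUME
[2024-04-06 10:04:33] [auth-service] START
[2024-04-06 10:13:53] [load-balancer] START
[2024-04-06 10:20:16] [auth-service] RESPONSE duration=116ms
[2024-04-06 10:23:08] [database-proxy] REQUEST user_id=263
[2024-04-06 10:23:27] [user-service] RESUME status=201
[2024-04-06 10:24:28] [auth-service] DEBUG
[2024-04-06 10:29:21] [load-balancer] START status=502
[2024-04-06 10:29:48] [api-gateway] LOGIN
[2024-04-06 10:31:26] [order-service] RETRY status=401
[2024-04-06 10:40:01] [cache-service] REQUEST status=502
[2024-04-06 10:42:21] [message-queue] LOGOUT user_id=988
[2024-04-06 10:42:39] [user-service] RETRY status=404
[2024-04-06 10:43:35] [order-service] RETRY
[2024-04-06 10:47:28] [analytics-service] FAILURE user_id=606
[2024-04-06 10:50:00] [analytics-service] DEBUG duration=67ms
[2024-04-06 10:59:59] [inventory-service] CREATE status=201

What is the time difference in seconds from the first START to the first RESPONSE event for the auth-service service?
943

To find the time between events:

1. Locate the first START event for auth-service: 2024-04-06 10:04:33
2. Locate the first RESPONSE event for auth-service: 2024-04-06 10:20:16
3. Calculate the difference: 2024-04-06 10:20:16 - 2024-04-06 10:04:33 = 943 seconds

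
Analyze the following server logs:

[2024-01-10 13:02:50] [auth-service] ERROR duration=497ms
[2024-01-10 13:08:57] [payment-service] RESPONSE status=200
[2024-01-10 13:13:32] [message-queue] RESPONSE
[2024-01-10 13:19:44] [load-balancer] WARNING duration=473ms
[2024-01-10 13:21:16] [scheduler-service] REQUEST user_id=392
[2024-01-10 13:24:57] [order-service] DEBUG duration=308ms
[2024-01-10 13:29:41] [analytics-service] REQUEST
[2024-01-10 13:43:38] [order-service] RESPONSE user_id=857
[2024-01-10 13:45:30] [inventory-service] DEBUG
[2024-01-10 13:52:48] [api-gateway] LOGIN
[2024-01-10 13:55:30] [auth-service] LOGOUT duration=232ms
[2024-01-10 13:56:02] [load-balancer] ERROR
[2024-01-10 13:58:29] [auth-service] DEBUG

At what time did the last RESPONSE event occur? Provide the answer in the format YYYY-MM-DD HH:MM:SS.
2024-01-10 13:43:38

To find the last event:

1. Filter for all RESPONSE events
2. Sort by timestamp
3. Select the last one
4. Timestamp: 2024-01-10 13:43:38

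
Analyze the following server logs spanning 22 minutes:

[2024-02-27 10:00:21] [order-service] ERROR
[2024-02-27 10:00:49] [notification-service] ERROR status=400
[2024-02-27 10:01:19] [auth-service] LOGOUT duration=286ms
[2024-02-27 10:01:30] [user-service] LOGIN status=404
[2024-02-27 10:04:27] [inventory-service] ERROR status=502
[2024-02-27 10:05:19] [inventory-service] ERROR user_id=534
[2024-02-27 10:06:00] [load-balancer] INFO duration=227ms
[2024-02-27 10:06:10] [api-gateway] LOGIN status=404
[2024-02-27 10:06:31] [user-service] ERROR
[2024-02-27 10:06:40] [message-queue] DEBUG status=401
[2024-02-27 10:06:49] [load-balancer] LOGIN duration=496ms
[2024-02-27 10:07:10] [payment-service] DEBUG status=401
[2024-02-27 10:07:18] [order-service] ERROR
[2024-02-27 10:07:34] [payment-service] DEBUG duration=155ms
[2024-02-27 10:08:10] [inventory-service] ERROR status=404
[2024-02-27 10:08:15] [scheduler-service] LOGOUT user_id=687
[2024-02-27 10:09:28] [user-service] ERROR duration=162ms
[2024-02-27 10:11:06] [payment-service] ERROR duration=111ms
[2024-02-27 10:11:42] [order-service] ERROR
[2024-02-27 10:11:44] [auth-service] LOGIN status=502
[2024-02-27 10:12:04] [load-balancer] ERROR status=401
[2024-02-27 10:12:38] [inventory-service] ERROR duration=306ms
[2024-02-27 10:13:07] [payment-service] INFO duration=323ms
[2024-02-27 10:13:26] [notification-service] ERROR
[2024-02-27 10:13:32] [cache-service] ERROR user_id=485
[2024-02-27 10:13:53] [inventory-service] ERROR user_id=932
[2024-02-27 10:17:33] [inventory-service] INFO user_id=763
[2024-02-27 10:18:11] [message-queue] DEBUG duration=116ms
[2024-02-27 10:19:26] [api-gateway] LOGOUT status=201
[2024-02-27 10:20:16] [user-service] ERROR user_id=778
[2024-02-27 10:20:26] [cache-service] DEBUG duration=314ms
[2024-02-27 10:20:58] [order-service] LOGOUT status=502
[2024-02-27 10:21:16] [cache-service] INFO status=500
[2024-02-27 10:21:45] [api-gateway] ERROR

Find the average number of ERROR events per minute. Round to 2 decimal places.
0.77

To calculate the rate:

1. Count total ERROR events: 17
2. Total time period: 22 minutes
3. Rate = 17 / 22 = 0.77 events per minute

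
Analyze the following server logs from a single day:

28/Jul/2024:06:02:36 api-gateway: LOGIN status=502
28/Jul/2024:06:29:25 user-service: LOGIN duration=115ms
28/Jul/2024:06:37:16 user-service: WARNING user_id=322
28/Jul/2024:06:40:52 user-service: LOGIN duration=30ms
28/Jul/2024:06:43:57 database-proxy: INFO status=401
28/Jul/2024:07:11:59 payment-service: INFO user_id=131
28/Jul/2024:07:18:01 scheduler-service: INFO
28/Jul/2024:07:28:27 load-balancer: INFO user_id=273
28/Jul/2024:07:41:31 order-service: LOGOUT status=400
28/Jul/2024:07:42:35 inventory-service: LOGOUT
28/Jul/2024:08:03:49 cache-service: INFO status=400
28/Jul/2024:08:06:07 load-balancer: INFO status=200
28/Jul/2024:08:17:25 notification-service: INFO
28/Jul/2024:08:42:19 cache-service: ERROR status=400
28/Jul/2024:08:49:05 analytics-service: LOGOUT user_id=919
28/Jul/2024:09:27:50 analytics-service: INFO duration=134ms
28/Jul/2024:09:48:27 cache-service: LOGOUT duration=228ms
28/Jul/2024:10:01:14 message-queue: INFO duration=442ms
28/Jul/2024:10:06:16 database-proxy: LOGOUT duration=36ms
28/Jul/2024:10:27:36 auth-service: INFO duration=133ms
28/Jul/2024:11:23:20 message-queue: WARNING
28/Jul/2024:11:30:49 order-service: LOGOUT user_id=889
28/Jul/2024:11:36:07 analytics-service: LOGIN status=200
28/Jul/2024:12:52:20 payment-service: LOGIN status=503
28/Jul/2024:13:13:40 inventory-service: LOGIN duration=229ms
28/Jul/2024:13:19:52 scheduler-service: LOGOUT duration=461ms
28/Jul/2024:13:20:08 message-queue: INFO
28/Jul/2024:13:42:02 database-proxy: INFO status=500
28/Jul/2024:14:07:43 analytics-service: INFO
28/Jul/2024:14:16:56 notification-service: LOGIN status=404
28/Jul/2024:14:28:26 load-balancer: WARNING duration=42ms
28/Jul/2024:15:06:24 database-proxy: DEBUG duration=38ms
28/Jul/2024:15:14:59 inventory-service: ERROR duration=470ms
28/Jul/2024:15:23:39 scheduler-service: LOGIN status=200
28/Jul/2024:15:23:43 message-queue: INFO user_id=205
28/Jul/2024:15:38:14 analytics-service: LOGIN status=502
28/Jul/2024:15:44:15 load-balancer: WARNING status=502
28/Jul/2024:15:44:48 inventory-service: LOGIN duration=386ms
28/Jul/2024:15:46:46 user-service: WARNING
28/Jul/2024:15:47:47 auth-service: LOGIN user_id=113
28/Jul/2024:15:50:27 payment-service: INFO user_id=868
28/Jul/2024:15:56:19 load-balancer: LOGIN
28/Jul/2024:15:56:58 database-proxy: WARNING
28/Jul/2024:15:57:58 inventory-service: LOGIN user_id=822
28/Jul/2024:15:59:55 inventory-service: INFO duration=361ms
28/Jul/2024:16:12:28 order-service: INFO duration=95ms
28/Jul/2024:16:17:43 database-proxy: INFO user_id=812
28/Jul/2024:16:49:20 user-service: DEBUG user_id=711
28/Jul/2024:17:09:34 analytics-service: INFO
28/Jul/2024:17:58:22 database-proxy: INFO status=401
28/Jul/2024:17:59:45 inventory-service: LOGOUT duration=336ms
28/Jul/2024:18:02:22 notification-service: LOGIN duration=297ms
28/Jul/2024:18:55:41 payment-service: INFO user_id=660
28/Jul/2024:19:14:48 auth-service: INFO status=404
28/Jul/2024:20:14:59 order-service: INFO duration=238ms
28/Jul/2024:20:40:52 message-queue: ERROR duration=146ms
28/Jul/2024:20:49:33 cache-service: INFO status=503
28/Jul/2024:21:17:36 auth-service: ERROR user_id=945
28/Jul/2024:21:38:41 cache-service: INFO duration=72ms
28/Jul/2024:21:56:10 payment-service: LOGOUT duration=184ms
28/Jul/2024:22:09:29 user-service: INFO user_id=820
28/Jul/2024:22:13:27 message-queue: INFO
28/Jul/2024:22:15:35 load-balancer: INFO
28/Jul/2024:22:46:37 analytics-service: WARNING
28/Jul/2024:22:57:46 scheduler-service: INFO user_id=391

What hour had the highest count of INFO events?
22

To find the peak hour:

1. Group all INFO events by hour
2. Count events in each hour
3. Find hour with maximum count
4. Peak hour: 22 (with 4 events)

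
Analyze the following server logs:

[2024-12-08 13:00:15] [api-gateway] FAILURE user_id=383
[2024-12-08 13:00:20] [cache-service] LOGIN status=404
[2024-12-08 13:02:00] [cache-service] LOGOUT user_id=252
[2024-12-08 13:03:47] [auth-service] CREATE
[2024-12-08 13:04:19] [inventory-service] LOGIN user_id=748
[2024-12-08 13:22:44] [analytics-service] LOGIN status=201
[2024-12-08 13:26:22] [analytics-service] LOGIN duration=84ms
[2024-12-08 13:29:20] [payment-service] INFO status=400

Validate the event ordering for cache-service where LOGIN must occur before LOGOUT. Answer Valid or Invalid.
Valid

To validate ordering:

1. Required order: LOGIN → LOGOUT
2. Rule: LOGIN must occur before LOGOUT
3. Check actual order of events for cache-service
4. Result: Valid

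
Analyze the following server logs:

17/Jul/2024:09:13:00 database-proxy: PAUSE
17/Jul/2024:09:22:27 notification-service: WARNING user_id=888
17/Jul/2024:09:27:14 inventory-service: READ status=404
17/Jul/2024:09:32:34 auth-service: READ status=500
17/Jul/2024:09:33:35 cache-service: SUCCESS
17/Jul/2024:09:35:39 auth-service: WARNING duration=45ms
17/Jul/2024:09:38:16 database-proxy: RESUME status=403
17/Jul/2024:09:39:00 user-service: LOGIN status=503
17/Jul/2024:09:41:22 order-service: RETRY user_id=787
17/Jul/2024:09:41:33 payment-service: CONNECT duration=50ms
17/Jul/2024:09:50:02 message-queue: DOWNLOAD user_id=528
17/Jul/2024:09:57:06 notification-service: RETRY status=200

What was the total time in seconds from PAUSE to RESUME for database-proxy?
1516

To calculate state duration:

1. Find PAUSE event for database-proxy: 17/Jul/2024:09:13:00
2. Find RESUME event for database-proxy: 17/Jul/2024:09:38:16
3. Calculate duration: 17/Jul/2024:09:38:16 - 17/Jul/2024:09:13:00 = 1516 seconds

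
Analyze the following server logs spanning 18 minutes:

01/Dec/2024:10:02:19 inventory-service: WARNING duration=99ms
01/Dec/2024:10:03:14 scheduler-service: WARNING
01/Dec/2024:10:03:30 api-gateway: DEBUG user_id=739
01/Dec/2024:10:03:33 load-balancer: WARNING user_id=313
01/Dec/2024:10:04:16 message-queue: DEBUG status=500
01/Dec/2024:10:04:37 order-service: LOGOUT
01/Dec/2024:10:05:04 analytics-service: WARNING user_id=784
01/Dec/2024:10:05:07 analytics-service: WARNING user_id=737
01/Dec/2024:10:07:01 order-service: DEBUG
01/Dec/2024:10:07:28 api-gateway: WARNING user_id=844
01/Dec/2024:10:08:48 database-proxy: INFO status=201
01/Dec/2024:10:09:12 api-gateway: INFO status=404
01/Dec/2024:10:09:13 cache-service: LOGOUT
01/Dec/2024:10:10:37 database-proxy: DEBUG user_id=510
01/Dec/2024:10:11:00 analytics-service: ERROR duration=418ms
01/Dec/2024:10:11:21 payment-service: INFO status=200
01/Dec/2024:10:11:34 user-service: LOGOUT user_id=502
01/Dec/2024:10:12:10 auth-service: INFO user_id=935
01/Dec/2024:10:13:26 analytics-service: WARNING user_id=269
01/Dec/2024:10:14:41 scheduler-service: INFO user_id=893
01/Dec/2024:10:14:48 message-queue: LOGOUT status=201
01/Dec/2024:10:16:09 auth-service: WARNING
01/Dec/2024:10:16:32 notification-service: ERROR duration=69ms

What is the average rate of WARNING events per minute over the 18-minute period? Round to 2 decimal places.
0.44

To calculate the rate:

1. Count total WARNING events: 8
2. Total time period: 18 minutes
3. Rate = 8 / 18 = 0.44 events per minute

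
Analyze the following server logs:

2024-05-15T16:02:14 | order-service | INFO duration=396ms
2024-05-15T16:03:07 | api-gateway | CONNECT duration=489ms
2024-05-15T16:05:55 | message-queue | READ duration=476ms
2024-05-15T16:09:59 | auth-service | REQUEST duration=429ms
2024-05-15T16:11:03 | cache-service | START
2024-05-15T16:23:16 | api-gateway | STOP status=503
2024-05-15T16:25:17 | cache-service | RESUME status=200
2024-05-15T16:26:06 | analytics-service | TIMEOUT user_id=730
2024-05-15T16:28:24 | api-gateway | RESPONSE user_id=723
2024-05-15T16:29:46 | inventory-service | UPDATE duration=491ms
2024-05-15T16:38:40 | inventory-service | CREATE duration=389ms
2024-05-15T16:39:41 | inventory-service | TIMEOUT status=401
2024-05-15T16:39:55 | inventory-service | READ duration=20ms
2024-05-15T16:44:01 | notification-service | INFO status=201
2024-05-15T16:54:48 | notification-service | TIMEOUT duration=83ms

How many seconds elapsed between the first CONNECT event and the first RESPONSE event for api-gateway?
1517

To find the time between events:

1. Locate the first CONNECT event for api-gateway: 2024-05-15T16:03:07
2. Locate the first RESPONSE event for api-gateway: 2024-05-15T16:28:24
3. Calculate the difference: 2024-05-15T16:28:24 - 2024-05-15T16:03:07 = 1517 seconds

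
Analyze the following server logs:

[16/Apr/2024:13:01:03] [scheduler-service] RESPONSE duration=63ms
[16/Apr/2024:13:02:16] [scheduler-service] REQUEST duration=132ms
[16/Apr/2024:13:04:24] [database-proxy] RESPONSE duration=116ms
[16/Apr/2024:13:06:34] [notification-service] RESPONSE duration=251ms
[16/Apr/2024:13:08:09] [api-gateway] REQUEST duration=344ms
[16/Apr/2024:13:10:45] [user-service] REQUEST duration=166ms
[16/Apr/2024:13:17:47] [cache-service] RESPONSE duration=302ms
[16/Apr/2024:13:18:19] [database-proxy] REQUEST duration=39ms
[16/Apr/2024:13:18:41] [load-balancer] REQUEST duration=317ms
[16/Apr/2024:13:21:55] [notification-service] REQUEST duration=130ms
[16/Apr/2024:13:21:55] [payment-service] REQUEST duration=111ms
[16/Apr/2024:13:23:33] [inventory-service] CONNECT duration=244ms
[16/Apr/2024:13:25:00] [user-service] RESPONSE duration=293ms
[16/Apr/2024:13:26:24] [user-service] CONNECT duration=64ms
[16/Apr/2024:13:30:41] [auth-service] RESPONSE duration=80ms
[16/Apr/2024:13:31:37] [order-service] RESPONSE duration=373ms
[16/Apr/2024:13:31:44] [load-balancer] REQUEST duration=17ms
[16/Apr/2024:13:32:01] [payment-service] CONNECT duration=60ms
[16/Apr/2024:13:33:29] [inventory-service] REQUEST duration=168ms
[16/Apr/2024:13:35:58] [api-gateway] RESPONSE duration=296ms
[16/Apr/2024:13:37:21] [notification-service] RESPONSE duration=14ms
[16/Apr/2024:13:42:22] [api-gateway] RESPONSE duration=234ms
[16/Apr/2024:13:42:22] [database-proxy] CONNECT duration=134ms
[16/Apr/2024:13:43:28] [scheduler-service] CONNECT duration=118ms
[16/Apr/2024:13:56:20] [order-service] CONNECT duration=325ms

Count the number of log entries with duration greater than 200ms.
10

To count timeouts:

1. Threshold: 200ms
2. Extract duration from each log entry
3. Count entries where duration > 200
4. Timeout count: 10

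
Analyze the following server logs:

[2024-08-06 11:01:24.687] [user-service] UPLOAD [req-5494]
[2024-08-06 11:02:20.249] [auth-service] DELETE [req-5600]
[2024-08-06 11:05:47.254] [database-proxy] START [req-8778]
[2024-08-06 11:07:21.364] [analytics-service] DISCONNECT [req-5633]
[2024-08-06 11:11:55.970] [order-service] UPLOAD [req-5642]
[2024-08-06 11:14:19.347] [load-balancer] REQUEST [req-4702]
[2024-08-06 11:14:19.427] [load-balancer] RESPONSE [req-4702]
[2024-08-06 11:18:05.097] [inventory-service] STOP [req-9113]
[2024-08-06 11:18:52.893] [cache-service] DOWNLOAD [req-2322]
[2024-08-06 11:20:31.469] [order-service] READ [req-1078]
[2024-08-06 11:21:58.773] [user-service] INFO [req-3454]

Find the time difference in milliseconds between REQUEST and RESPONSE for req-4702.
80

To calculate latency:

1. Find REQUEST with id req-4702: 2024-08-06 11:14:19.347
2. Find RESPONSE with id req-4702: 2024-08-06 11:14:19.427
3. Latency: 2024-08-06 11:14:19.427 - 2024-08-06 11:14:19.347 = 80ms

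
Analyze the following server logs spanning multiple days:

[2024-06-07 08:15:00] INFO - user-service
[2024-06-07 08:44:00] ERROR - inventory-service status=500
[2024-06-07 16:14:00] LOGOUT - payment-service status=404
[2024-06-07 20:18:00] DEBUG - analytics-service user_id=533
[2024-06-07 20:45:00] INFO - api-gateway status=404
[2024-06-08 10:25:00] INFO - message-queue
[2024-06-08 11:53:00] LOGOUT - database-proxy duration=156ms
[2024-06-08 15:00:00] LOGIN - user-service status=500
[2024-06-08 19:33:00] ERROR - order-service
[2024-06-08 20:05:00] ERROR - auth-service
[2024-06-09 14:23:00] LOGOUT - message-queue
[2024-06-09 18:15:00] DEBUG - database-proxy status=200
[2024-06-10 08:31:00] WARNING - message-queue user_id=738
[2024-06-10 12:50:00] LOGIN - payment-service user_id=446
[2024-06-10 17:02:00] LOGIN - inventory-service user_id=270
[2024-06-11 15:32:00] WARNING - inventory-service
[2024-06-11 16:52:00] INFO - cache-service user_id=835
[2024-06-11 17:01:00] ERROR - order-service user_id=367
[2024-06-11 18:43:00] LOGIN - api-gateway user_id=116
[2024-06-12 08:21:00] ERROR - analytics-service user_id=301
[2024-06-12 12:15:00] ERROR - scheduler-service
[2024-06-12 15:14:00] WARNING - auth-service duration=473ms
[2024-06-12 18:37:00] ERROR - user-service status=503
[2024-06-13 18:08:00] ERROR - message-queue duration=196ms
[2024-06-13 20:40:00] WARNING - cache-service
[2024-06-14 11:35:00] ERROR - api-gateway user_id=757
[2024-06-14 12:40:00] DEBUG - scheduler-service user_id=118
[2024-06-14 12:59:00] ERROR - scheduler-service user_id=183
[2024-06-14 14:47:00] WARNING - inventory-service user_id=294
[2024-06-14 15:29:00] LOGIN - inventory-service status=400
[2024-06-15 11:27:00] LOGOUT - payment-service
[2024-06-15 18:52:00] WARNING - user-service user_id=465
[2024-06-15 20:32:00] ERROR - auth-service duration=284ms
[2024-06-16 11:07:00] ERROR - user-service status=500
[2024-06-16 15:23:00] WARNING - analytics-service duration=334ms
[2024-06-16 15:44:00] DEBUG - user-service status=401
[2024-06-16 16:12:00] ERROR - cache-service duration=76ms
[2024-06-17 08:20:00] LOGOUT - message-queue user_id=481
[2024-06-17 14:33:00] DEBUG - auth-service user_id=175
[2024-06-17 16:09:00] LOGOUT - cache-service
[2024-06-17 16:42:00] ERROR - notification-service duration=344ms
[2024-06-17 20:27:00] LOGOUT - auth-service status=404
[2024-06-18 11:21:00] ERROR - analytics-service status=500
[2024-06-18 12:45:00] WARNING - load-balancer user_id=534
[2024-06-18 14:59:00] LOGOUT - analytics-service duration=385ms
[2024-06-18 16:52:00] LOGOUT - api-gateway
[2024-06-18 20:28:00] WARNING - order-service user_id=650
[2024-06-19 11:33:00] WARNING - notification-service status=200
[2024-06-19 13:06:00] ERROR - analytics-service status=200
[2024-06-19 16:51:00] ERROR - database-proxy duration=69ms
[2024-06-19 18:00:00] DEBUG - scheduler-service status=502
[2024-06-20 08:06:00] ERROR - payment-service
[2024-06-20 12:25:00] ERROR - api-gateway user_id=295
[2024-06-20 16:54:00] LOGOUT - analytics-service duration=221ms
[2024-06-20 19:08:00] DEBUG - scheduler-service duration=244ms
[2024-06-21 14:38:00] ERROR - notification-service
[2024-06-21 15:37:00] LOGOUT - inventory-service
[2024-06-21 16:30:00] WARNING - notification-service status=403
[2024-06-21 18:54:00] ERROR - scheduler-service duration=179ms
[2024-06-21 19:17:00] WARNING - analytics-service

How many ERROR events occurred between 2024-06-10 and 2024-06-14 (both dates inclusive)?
7

To filter by date range:

1. Date range: 2024-06-10 through 2024-06-14, both dates inclusive
2. Filter for ERROR events whose date falls in this range
3. Count matching events: 7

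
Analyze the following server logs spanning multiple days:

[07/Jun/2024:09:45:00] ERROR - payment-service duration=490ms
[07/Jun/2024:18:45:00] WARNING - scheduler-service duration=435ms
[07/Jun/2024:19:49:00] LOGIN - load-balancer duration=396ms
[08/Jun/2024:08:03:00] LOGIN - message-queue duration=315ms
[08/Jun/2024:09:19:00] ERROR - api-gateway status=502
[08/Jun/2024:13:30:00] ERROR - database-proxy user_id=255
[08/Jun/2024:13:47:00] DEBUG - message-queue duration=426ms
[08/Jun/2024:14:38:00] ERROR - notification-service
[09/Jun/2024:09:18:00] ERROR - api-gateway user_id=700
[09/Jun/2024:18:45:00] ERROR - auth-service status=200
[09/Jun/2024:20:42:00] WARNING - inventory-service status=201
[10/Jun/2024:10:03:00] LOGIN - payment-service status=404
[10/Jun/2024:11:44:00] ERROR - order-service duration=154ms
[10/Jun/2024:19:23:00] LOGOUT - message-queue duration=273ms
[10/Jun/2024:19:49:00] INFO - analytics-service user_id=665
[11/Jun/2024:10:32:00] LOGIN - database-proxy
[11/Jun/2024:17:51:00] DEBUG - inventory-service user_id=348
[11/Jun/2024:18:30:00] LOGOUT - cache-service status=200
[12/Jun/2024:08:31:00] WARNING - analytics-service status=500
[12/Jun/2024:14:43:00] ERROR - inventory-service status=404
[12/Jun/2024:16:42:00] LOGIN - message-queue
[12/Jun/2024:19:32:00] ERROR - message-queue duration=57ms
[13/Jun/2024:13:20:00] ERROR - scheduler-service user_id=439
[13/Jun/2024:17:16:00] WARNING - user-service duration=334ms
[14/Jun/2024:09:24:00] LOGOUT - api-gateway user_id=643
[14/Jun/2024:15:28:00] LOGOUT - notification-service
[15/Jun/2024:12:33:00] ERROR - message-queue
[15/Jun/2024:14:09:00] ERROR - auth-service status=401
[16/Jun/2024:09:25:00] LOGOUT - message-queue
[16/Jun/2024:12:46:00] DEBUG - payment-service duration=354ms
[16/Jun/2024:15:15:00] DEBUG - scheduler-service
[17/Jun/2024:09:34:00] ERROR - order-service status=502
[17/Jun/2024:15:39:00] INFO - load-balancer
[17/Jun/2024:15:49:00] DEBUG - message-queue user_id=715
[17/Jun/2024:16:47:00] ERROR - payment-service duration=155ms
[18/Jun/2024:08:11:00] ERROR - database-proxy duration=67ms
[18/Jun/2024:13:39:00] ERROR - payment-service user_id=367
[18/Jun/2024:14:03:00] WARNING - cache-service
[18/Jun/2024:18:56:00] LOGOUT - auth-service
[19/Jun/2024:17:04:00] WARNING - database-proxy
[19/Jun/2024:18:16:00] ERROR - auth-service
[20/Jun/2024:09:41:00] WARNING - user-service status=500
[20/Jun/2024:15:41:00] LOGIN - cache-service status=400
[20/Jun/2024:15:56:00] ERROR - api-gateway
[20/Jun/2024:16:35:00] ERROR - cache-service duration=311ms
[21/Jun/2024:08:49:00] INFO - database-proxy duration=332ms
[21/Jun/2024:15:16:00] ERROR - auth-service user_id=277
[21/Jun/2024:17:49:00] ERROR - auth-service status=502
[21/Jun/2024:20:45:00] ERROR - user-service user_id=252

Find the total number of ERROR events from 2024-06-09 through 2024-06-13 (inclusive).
6

To filter by date range:

1. Date range: 2024-06-09 through 2024-06-13, both dates inclusive
2. Filter for ERROR events whose date falls in this range
3. Count matching events: 6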